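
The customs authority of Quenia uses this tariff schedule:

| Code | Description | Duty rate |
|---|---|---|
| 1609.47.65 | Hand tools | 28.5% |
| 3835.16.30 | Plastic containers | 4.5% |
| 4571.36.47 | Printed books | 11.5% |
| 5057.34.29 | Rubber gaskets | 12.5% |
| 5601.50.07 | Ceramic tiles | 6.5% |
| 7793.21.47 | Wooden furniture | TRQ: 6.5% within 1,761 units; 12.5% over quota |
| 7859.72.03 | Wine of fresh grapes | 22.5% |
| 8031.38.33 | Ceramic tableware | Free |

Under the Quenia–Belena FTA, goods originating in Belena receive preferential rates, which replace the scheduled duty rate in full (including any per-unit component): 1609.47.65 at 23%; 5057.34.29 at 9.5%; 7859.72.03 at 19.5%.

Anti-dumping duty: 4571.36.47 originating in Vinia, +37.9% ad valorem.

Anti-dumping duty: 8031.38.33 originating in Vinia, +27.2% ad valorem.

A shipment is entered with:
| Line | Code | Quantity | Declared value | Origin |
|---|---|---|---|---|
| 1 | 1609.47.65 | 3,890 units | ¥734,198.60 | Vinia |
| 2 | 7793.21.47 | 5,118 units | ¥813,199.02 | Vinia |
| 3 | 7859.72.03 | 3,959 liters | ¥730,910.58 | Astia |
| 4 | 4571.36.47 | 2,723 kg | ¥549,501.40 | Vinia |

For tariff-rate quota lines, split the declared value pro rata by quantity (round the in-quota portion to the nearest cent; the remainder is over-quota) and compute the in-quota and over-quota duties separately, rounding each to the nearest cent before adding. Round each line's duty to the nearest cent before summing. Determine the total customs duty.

Line 1 (1609.47.65, Vinia, 3,890 units, ¥734,198.60):
Base rate for 1609.47.65 is 28.5%.
1609.47.65 has an FTA preferential rate, but origin Vinia is not Belena; base rate stands.
Duty = ¥734,198.60 × 28.5% = ¥209,246.60.
Line 2 (7793.21.47, Vinia, 5,118 units, ¥813,199.02):
Code 7793.21.47 is under a tariff-rate quota (threshold 1,761 units). In-quota: 1,761 units at 6.5%; over-quota: 3,357 units at 12.5%.
Pro-rata value split: in-quota = ¥813,199.02 × 1,761/5,118 = ¥279,805.29; over-quota = ¥813,199.02 − ¥279,805.29 = ¥533,393.73.
In-quota duty = ¥279,805.29 × 6.5% = ¥18,187.34. Over-quota duty = ¥533,393.73 × 12.5% = ¥66,674.22.
Line duty = ¥18,187.34 + ¥66,674.22 = ¥84,861.56.
Line 3 (7859.72.03, Astia, 3,959 liters, ¥730,910.58):
Base rate for 7859.72.03 is 22.5%.
7859.72.03 has an FTA preferential rate, but origin Astia is not Belena; base rate stands.
Duty = ¥730,910.58 × 22.5% = ¥164,454.88.
Line 4 (4571.36.47, Vinia, 2,723 kg, ¥549,501.40):
Base rate for 4571.36.47 is 11.5%.
Additional duty on 4571.36.47 from Vinia: +37.9%. Applied ad valorem rate: 11.5% + 37.9% = 49.4%.
Duty = ¥549,501.40 × 49.4% = ¥271,453.69.
Total = ¥209,246.60 + ¥84,861.56 + ¥164,454.88 + ¥271,453.69 = ¥730,016.73.

¥730,016.73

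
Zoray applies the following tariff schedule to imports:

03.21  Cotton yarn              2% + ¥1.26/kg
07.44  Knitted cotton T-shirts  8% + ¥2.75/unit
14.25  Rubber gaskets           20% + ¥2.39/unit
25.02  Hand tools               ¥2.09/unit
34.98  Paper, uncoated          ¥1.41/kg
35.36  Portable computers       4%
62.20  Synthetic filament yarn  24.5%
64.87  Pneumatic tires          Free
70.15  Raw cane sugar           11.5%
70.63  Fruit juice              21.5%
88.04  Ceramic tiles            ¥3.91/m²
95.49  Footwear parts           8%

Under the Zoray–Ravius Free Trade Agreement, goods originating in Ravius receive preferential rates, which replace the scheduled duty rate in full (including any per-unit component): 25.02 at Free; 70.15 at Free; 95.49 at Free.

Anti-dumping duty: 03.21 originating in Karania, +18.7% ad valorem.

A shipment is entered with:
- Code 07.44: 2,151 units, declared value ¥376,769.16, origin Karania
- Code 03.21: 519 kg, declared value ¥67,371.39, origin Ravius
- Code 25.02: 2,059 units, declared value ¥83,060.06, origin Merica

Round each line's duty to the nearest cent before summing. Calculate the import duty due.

Line 1 (07.44, Karania, 2,151 units, ¥376,769.16):
Base rate for 07.44 is 8% + ¥2.75/unit.
Duty = ¥376,769.16 × 8% + 2,151 × ¥2.75 = ¥36,056.78.
Line 2 (03.21, Ravius, 519 kg, ¥67,371.39):
Base rate for 03.21 is 2% + ¥1.26/kg.
Origin Ravius is the FTA partner but 03.21 is not on the preference list; base rate stands.
The additional-duty order on 03.21 targets Karania, not Ravius; it does not apply.
Duty = ¥67,371.39 × 2% + 519 × ¥1.26 = ¥2,001.37.
Line 3 (25.02, Merica, 2,059 units, ¥83,060.06):
Base rate for 25.02 is ¥2.09/unit.
25.02 has an FTA preferential rate, but origin Merica is not Ravius; base rate stands.
Duty = 2,059 × ¥2.09 = ¥4,303.31.
Total = ¥36,056.78 + ¥2,001.37 + ¥4,303.31 = ¥42,361.46.

¥42,361.46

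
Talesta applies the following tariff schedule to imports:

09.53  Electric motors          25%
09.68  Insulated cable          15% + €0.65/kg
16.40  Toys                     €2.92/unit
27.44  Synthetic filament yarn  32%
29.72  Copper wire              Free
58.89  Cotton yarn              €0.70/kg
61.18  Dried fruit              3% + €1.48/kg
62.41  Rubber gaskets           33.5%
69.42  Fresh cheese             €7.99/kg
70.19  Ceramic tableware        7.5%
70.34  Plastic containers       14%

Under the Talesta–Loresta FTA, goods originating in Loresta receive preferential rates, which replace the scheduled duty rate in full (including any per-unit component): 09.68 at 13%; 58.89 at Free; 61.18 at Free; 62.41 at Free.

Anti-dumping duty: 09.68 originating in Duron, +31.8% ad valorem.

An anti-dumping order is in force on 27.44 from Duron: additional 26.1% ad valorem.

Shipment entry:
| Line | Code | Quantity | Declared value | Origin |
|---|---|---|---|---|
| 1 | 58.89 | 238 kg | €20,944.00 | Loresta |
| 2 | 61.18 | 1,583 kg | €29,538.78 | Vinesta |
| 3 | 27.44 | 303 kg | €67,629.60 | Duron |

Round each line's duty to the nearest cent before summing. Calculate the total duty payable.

Line 1 (58.89, Loresta, 238 kg, €20,944.00):
Base rate for 58.89 is €0.70/kg.
Origin Loresta qualifies under the Talesta–Loresta agreement and 58.89 is covered: preferential rate Free applies instead.
Duty = €20,944.00 × 0% = €0.00.
Line 2 (61.18, Vinesta, 1,583 kg, €29,538.78):
Base rate for 61.18 is 3% + €1.48/kg.
61.18 has an FTA preferential rate, but origin Vinesta is not Loresta; base rate stands.
Duty = €29,538.78 × 3% + 1,583 × €1.48 = €3,229.00.
Line 3 (27.44, Duron, 303 kg, €67,629.60):
Base rate for 27.44 is 32%.
Additional duty on 27.44 from Duron: +26.1%. Applied ad valorem rate: 32% + 26.1% = 58.1%.
Duty = €67,629.60 × 58.1% = €39,292.80.
Total = €0.00 + €3,229.00 + €39,292.80 = €42,521.80.

€42,521.80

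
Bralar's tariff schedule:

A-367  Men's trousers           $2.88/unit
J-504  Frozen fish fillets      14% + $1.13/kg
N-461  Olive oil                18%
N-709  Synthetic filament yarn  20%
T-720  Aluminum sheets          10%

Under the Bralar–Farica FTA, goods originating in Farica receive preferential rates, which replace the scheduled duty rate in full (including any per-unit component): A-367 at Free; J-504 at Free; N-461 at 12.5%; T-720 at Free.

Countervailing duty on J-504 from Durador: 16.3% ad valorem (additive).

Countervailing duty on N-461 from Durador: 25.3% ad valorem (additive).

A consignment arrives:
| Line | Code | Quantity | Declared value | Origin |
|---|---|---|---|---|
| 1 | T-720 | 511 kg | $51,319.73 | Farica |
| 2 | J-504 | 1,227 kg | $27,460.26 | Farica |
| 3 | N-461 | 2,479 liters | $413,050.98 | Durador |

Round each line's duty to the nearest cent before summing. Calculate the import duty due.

Line 1 (T-720, Farica, 511 kg, $51,319.73):
Base rate for T-720 is 10%.
Origin Farica qualifies under the Bralar–Farica agreement and T-720 is covered: preferential rate Free applies instead.
Duty = $51,319.73 × 0% = $0.00.
Line 2 (J-504, Farica, 1,227 kg, $27,460.26):
Base rate for J-504 is 14% + $1.13/kg.
Origin Farica qualifies under the Bralar–Farica agreement and J-504 is covered: preferential rate Free applies instead.
The additional-duty order on J-504 targets Durador, not Farica; it does not apply.
Duty = $27,460.26 × 0% = $0.00.
Line 3 (N-461, Durador, 2,479 liters, $413,050.98):
Base rate for N-461 is 18%.
N-461 has an FTA preferential rate, but origin Durador is not Farica; base rate stands.
Additional duty on N-461 from Durador: +25.3%. Applied ad valorem rate: 18% + 25.3% = 43.3%.
Duty = $413,050.98 × 43.3% = $178,851.07.
Total = $0.00 + $0.00 + $178,851.07 = $178,851.07.

$178,851.07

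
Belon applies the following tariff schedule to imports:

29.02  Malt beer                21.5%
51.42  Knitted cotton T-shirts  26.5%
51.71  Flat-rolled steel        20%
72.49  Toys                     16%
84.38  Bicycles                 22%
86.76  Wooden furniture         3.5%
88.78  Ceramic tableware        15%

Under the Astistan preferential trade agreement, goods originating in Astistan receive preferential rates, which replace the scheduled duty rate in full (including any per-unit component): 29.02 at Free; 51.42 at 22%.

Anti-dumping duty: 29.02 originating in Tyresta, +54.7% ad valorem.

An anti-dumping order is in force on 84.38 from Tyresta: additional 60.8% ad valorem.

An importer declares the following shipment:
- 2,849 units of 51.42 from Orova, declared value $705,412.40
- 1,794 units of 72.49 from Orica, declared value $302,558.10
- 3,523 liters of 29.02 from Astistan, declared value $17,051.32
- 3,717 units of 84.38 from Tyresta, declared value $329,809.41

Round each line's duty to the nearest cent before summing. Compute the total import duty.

$508,425.78

Line 1 (51.42, Orova, 2,849 units, $705,412.40):
Base rate for 51.42 is 26.5%.
51.42 has an FTA preferential rate, but origin Orova is not Astistan; base rate stands.
Duty = $705,412.40 × 26.5% = $186,934.29.
Line 2 (72.49, Orica, 1,794 units, $302,558.10):
Base rate for 72.49 is 16%.
Duty = $302,558.10 × 16% = $48,409.30.
Line 3 (29.02, Astistan, 3,523 liters, $17,051.32):
Base rate for 29.02 is 21.5%.
Origin Astistan qualifies under the Belon–Astistan agreement and 29.02 is covered: preferential rate Free applies instead.
The additional-duty order on 29.02 targets Tyresta, not Astistan; it does not apply.
Duty = $17,051.32 × 0% = $0.00.
Line 4 (84.38, Tyresta, 3,717 units, $329,809.41):
Base rate for 84.38 is 22%.
Additional duty on 84.38 from Tyresta: +60.8%. Applied ad valorem rate: 22% + 60.8% = 82.8%.
Duty = $329,809.41 × 82.8% = $273,082.19.
Total = $186,934.29 + $48,409.30 + $0.00 + $273,082.19 = $508,425.78.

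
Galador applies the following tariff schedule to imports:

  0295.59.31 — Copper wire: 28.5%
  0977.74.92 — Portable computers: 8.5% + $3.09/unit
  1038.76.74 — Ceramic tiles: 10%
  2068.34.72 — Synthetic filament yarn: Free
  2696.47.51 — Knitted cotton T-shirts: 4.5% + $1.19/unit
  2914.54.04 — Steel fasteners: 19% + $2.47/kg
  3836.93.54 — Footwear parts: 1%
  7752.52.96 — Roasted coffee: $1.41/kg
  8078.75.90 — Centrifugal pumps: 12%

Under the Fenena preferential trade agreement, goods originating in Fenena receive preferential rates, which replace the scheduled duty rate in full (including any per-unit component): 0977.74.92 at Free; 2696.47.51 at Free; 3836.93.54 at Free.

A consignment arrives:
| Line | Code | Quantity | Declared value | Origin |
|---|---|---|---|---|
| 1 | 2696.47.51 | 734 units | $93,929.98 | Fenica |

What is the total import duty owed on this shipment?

Line 1 (2696.47.51, Fenica, 734 units, $93,929.98):
Base rate for 2696.47.51 is 4.5% + $1.19/unit.
2696.47.51 has an FTA preferential rate, but origin Fenica is not Fenena; base rate stands.
Duty = $93,929.98 × 4.5% + 734 × $1.19 = $5,100.31.

$5,100.31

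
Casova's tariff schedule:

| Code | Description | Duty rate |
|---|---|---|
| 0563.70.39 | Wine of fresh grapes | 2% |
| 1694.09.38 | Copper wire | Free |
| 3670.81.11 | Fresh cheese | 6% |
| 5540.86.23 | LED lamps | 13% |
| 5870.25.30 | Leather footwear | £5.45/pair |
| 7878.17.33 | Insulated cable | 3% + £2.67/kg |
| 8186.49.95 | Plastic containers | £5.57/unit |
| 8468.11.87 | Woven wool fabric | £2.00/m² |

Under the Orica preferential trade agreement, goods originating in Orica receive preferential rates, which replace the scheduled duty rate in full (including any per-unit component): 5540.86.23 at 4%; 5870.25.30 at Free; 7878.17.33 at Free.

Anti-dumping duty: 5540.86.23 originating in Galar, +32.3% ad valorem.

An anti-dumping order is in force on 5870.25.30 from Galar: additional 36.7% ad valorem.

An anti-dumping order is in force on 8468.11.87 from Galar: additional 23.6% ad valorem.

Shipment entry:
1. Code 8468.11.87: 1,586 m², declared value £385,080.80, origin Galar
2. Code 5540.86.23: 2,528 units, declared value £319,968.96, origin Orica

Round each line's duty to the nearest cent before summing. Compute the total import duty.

£106,849.83

Line 1 (8468.11.87, Galar, 1,586 m², £385,080.80):
Base rate for 8468.11.87 is £2.00/m².
Additional duty on 8468.11.87 from Galar: +23.6% ad valorem. Applied ad valorem rate = 23.6%.
Duty = £385,080.80 × 23.6% + 1,586 × £2.00 = £94,051.07.
Line 2 (5540.86.23, Orica, 2,528 units, £319,968.96):
Base rate for 5540.86.23 is 13%.
Origin Orica qualifies under the Casova–Orica agreement and 5540.86.23 is covered: preferential rate 4% applies instead.
The additional-duty order on 5540.86.23 targets Galar, not Orica; it does not apply.
Duty = £319,968.96 × 4% = £12,798.76.
Total = £94,051.07 + £12,798.76 = £106,849.83.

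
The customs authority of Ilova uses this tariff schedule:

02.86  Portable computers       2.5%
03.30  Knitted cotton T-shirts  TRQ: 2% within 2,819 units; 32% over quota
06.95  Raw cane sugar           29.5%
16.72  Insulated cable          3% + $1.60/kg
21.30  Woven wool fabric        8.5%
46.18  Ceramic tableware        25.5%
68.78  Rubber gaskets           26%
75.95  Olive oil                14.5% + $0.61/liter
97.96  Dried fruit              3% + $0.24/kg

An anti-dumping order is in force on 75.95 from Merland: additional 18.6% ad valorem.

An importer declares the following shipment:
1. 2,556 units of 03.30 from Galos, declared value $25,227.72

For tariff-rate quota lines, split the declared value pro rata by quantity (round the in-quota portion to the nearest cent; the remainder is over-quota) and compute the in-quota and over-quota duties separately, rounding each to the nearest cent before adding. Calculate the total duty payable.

$504.55

Line 1 (03.30, Galos, 2,556 units, $25,227.72):
Code 03.30 is under a tariff-rate quota (threshold 2,819 units). Quantity 2,556 units is within the quota, so the in-quota rate 2% applies to the full value.
Duty = $25,227.72 × 2% = $504.55.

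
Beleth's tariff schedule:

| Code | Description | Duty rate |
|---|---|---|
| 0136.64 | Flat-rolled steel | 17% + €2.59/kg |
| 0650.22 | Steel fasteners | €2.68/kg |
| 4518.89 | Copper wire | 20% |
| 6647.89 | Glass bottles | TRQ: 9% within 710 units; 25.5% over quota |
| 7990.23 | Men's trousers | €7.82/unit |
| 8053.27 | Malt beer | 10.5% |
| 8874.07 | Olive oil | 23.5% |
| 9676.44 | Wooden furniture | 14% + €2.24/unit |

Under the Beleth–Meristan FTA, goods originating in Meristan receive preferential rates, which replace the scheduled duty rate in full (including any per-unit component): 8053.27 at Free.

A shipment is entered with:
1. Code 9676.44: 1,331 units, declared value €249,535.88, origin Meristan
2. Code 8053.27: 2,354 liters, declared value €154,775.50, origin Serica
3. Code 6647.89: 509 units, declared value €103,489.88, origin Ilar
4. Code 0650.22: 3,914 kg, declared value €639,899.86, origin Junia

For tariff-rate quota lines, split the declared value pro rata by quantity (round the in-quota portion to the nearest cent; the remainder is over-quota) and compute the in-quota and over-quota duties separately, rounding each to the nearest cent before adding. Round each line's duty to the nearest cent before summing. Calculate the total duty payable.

€73,971.50

Line 1 (9676.44, Meristan, 1,331 units, €249,535.88):
Base rate for 9676.44 is 14% + €2.24/unit.
Origin Meristan is the FTA partner but 9676.44 is not on the preference list; base rate stands.
Duty = €249,535.88 × 14% + 1,331 × €2.24 = €37,916.46.
Line 2 (8053.27, Serica, 2,354 liters, €154,775.50):
Base rate for 8053.27 is 10.5%.
8053.27 has an FTA preferential rate, but origin Serica is not Meristan; base rate stands.
Duty = €154,775.50 × 10.5% = €16,251.43.
Line 3 (6647.89, Ilar, 509 units, €103,489.88):
Code 6647.89 is under a tariff-rate quota (threshold 710 units). Quantity 509 units is within the quota, so the in-quota rate 9% applies to the full value.
Duty = €103,489.88 × 9% = €9,314.09.
Line 4 (0650.22, Junia, 3,914 kg, €639,899.86):
Base rate for 0650.22 is €2.68/kg.
Duty = 3,914 × €2.68 = €10,489.52.
Total = €37,916.46 + €16,251.43 + €9,314.09 + €10,489.52 = €73,971.50.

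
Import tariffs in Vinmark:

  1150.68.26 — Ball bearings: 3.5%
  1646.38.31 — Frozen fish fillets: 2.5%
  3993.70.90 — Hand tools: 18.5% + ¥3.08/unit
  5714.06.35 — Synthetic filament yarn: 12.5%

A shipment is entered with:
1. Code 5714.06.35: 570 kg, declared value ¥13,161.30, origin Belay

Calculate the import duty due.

Line 1 (5714.06.35, Belay, 570 kg, ¥13,161.30):
Base rate for 5714.06.35 is 12.5%.
Duty = ¥13,161.30 × 12.5% = ¥1,645.16.

¥1,645.16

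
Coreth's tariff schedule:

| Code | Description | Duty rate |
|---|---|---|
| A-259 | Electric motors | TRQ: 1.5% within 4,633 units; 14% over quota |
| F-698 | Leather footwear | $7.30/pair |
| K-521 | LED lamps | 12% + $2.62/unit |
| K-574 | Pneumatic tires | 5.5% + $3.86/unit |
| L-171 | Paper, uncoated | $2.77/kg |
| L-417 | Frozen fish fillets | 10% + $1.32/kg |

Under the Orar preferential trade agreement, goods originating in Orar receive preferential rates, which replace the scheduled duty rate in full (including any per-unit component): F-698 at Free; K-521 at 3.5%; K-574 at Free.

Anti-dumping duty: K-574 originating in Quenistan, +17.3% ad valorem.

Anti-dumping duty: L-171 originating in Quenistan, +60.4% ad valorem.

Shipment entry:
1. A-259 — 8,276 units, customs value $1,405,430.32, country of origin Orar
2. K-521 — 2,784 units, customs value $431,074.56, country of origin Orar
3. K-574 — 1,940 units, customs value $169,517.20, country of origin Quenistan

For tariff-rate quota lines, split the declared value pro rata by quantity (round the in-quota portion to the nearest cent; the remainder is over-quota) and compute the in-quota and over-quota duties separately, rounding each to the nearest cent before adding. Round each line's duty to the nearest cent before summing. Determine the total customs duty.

Line 1 (A-259, Orar, 8,276 units, $1,405,430.32):
Code A-259 is under a tariff-rate quota (threshold 4,633 units). In-quota: 4,633 units at 1.5%; over-quota: 3,643 units at 14%.
Pro-rata value split: in-quota = $1,405,430.32 × 4,633/8,276 = $786,776.06; over-quota = $1,405,430.32 − $786,776.06 = $618,654.26.
In-quota duty = $786,776.06 × 1.5% = $11,801.64. Over-quota duty = $618,654.26 × 14% = $86,611.60.
Line duty = $11,801.64 + $86,611.60 = $98,413.24.
Line 2 (K-521, Orar, 2,784 units, $431,074.56):
Base rate for K-521 is 12% + $2.62/unit.
Origin Orar qualifies under the Coreth–Orar agreement and K-521 is covered: preferential rate 3.5% applies instead.
Duty = $431,074.56 × 3.5% = $15,087.61.
Line 3 (K-574, Quenistan, 1,940 units, $169,517.20):
Base rate for K-574 is 5.5% + $3.86/unit.
K-574 has an FTA preferential rate, but origin Quenistan is not Orar; base rate stands.
Additional duty on K-574 from Quenistan: +17.3%. Applied ad valorem rate: 5.5% + 17.3% = 22.8%.
Duty = $169,517.20 × 22.8% + 1,940 × $3.86 = $46,138.32.
Total = $98,413.24 + $15,087.61 + $46,138.32 = $159,639.17.

$159,639.17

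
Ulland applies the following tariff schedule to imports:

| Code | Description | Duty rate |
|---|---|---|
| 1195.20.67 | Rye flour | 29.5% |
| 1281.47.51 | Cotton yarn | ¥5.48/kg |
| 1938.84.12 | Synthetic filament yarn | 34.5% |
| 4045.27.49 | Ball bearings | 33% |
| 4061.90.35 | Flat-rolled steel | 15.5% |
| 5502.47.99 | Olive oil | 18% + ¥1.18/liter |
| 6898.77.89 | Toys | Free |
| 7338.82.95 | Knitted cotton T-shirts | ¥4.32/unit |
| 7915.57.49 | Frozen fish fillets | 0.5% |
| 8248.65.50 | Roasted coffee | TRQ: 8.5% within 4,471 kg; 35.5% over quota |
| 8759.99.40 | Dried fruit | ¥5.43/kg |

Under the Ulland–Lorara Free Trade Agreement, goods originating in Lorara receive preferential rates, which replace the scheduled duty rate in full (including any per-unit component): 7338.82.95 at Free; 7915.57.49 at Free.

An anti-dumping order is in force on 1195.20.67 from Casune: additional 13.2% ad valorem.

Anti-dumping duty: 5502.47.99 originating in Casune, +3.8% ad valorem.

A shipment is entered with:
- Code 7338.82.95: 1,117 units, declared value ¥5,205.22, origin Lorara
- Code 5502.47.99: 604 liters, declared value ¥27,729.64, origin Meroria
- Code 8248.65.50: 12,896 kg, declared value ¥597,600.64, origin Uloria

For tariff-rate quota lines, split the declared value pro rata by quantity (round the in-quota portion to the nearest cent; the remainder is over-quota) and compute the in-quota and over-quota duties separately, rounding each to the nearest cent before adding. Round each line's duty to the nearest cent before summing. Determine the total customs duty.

Line 1 (7338.82.95, Lorara, 1,117 units, ¥5,205.22):
Base rate for 7338.82.95 is ¥4.32/unit.
Origin Lorara qualifies under the Ulland–Lorara agreement and 7338.82.95 is covered: preferential rate Free applies instead.
Duty = ¥5,205.22 × 0% = ¥0.00.
Line 2 (5502.47.99, Meroria, 604 liters, ¥27,729.64):
Base rate for 5502.47.99 is 18% + ¥1.18/liter.
The additional-duty order on 5502.47.99 targets Casune, not Meroria; it does not apply.
Duty = ¥27,729.64 × 18% + 604 × ¥1.18 = ¥5,704.06.
Line 3 (8248.65.50, Uloria, 12,896 kg, ¥597,600.64):
Code 8248.65.50 is under a tariff-rate quota (threshold 4,471 kg). In-quota: 4,471 kg at 8.5%; over-quota: 8,425 kg at 35.5%.
Pro-rata value split: in-quota = ¥597,600.64 × 4,471/12,896 = ¥207,186.14; over-quota = ¥597,600.64 − ¥207,186.14 = ¥390,414.50.
In-quota duty = ¥207,186.14 × 8.5% = ¥17,610.82. Over-quota duty = ¥390,414.50 × 35.5% = ¥138,597.15.
Line duty = ¥17,610.82 + ¥138,597.15 = ¥156,207.97.
Total = ¥0.00 + ¥5,704.06 + ¥156,207.97 = ¥161,912.03.

¥161,912.03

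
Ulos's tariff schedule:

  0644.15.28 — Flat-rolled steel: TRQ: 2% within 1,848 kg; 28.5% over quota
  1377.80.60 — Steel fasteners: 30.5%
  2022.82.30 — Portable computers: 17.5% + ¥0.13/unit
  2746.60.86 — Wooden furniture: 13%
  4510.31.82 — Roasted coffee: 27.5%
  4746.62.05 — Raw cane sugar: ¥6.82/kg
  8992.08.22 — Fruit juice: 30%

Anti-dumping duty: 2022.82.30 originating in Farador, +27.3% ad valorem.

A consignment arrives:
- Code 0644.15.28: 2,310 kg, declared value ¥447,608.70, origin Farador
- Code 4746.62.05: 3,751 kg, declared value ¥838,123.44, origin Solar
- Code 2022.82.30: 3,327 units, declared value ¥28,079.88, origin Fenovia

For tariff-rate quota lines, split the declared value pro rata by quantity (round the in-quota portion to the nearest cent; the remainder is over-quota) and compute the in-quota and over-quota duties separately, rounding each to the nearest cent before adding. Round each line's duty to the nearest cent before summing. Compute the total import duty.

¥63,603.75

Line 1 (0644.15.28, Farador, 2,310 kg, ¥447,608.70):
Code 0644.15.28 is under a tariff-rate quota (threshold 1,848 kg). In-quota: 1,848 kg at 2%; over-quota: 462 kg at 28.5%.
Pro-rata value split: in-quota = ¥447,608.70 × 1,848/2,310 = ¥358,086.96; over-quota = ¥447,608.70 − ¥358,086.96 = ¥89,521.74.
In-quota duty = ¥358,086.96 × 2% = ¥7,161.74. Over-quota duty = ¥89,521.74 × 28.5% = ¥25,513.70.
Line duty = ¥7,161.74 + ¥25,513.70 = ¥32,675.44.
Line 2 (4746.62.05, Solar, 3,751 kg, ¥838,123.44):
Base rate for 4746.62.05 is ¥6.82/kg.
Duty = 3,751 × ¥6.82 = ¥25,581.82.
Line 3 (2022.82.30, Fenovia, 3,327 units, ¥28,079.88):
Base rate for 2022.82.30 is 17.5% + ¥0.13/unit.
The additional-duty order on 2022.82.30 targets Farador, not Fenovia; it does not apply.
Duty = ¥28,079.88 × 17.5% + 3,327 × ¥0.13 = ¥5,346.49.
Total = ¥32,675.44 + ¥25,581.82 + ¥5,346.49 = ¥63,603.75.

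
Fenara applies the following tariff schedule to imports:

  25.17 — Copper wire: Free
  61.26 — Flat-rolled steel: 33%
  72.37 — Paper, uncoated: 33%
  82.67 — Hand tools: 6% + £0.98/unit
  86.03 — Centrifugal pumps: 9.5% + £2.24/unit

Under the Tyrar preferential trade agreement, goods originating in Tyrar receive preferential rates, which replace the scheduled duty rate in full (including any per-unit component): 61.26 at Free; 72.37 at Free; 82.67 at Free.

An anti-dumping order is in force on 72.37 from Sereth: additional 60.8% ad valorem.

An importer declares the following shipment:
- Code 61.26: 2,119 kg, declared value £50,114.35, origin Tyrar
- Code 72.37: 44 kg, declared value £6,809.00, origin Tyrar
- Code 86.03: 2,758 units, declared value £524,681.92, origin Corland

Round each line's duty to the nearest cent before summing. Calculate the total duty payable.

Line 1 (61.26, Tyrar, 2,119 kg, £50,114.35):
Base rate for 61.26 is 33%.
Origin Tyrar qualifies under the Fenara–Tyrar agreement and 61.26 is covered: preferential rate Free applies instead.
Duty = £50,114.35 × 0% = £0.00.
Line 2 (72.37, Tyrar, 44 kg, £6,809.00):
Base rate for 72.37 is 33%.
Origin Tyrar qualifies under the Fenara–Tyrar agreement and 72.37 is covered: preferential rate Free applies instead.
The additional-duty order on 72.37 targets Sereth, not Tyrar; it does not apply.
Duty = £6,809.00 × 0% = £0.00.
Line 3 (86.03, Corland, 2,758 units, £524,681.92):
Base rate for 86.03 is 9.5% + £2.24/unit.
Duty = £524,681.92 × 9.5% + 2,758 × £2.24 = £56,022.70.
Total = £0.00 + £0.00 + £56,022.70 = £56,022.70.

£56,022.70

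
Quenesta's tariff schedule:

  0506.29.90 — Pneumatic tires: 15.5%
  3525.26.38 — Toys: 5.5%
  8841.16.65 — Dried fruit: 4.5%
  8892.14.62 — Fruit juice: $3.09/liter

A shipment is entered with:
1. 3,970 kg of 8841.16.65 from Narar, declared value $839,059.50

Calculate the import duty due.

$37,757.68

Line 1 (8841.16.65, Narar, 3,970 kg, $839,059.50):
Base rate for 8841.16.65 is 4.5%.
Duty = $839,059.50 × 4.5% = $37,757.68.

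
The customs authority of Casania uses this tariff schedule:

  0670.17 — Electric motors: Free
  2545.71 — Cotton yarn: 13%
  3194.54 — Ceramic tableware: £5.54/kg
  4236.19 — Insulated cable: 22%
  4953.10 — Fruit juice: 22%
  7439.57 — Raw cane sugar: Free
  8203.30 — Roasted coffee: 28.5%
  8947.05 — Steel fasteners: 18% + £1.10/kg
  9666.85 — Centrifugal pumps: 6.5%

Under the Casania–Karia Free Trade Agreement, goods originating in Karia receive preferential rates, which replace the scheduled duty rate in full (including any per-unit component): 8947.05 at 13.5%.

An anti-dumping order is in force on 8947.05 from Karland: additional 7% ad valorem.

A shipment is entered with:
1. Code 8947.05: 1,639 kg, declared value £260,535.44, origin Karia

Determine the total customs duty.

Line 1 (8947.05, Karia, 1,639 kg, £260,535.44):
Base rate for 8947.05 is 18% + £1.10/kg.
Origin Karia qualifies under the Casania–Karia agreement and 8947.05 is covered: preferential rate 13.5% applies instead.
The additional-duty order on 8947.05 targets Karland, not Karia; it does not apply.
Duty = £260,535.44 × 13.5% = £35,172.28.

£35,172.28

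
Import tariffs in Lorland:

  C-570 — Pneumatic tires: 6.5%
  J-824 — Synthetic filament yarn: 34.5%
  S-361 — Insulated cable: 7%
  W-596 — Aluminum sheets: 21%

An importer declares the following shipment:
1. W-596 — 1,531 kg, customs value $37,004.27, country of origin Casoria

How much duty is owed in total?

$7,770.90

Line 1 (W-596, Casoria, 1,531 kg, $37,004.27):
Base rate for W-596 is 21%.
Duty = $37,004.27 × 21% = $7,770.90.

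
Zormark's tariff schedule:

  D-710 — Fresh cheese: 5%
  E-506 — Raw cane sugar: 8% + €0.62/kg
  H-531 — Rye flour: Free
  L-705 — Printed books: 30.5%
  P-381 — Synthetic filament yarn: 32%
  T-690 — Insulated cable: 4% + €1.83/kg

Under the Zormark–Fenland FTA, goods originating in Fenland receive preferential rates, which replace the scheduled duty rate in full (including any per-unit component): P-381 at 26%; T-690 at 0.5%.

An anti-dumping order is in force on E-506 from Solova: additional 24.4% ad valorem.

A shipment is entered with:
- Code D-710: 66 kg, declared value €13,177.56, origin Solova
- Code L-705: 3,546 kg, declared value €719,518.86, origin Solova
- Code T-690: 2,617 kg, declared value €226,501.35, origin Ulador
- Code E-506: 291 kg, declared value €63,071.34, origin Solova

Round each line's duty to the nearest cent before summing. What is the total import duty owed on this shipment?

Line 1 (D-710, Solova, 66 kg, €13,177.56):
Base rate for D-710 is 5%.
Duty = €13,177.56 × 5% = €658.88.
Line 2 (L-705, Solova, 3,546 kg, €719,518.86):
Base rate for L-705 is 30.5%.
Duty = €719,518.86 × 30.5% = €219,453.25.
Line 3 (T-690, Ulador, 2,617 kg, €226,501.35):
Base rate for T-690 is 4% + €1.83/kg.
T-690 has an FTA preferential rate, but origin Ulador is not Fenland; base rate stands.
Duty = €226,501.35 × 4% + 2,617 × €1.83 = €13,849.16.
Line 4 (E-506, Solova, 291 kg, €63,071.34):
Base rate for E-506 is 8% + €0.62/kg.
Additional duty on E-506 from Solova: +24.4%. Applied ad valorem rate: 8% + 24.4% = 32.4%.
Duty = €63,071.34 × 32.4% + 291 × €0.62 = €20,615.53.
Total = €658.88 + €219,453.25 + €13,849.16 + €20,615.53 = €254,576.82.

€254,576.82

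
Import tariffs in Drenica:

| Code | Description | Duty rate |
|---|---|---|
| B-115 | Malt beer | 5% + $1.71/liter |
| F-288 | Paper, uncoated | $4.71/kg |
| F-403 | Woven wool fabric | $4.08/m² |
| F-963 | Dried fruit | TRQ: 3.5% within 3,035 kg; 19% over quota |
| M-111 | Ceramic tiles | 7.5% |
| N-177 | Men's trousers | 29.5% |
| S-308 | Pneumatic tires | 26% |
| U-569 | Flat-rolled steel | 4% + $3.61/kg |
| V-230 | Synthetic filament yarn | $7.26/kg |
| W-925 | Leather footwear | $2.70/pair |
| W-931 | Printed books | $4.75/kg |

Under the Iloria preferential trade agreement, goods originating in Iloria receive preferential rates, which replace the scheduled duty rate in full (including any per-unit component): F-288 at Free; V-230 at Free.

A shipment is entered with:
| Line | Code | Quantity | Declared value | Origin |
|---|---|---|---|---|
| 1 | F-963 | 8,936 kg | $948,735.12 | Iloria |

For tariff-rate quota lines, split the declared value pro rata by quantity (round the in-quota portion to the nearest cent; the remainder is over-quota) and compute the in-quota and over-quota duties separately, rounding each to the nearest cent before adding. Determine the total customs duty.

Line 1 (F-963, Iloria, 8,936 kg, $948,735.12):
Code F-963 is under a tariff-rate quota (threshold 3,035 kg). In-quota: 3,035 kg at 3.5%; over-quota: 5,901 kg at 19%.
Pro-rata value split: in-quota = $948,735.12 × 3,035/8,936 = $322,225.95; over-quota = $948,735.12 − $322,225.95 = $626,509.17.
In-quota duty = $322,225.95 × 3.5% = $11,277.91. Over-quota duty = $626,509.17 × 19% = $119,036.74.
Line duty = $11,277.91 + $119,036.74 = $130,314.65.

$130,314.65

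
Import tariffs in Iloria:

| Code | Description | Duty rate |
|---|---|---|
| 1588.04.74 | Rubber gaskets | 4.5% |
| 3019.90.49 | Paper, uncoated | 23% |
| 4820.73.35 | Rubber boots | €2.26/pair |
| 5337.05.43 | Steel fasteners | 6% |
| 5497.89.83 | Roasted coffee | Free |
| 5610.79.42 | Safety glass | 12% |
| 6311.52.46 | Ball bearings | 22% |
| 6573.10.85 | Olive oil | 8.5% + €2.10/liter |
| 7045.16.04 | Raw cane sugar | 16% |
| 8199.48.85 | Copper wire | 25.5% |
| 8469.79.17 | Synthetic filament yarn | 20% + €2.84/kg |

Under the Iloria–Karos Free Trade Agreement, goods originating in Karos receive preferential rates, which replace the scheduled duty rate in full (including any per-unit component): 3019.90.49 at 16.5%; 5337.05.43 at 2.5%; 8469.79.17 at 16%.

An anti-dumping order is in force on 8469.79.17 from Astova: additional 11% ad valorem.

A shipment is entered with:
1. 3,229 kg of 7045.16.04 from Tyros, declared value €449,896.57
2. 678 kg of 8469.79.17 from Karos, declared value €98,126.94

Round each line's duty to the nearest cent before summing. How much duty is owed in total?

Line 1 (7045.16.04, Tyros, 3,229 kg, €449,896.57):
Base rate for 7045.16.04 is 16%.
Duty = €449,896.57 × 16% = €71,983.45.
Line 2 (8469.79.17, Karos, 678 kg, €98,126.94):
Base rate for 8469.79.17 is 20% + €2.84/kg.
Origin Karos qualifies under the Iloria–Karos agreement and 8469.79.17 is covered: preferential rate 16% applies instead.
The additional-duty order on 8469.79.17 targets Astova, not Karos; it does not apply.
Duty = €98,126.94 × 16% = €15,700.31.
Total = €71,983.45 + €15,700.31 = €87,683.76.

€87,683.76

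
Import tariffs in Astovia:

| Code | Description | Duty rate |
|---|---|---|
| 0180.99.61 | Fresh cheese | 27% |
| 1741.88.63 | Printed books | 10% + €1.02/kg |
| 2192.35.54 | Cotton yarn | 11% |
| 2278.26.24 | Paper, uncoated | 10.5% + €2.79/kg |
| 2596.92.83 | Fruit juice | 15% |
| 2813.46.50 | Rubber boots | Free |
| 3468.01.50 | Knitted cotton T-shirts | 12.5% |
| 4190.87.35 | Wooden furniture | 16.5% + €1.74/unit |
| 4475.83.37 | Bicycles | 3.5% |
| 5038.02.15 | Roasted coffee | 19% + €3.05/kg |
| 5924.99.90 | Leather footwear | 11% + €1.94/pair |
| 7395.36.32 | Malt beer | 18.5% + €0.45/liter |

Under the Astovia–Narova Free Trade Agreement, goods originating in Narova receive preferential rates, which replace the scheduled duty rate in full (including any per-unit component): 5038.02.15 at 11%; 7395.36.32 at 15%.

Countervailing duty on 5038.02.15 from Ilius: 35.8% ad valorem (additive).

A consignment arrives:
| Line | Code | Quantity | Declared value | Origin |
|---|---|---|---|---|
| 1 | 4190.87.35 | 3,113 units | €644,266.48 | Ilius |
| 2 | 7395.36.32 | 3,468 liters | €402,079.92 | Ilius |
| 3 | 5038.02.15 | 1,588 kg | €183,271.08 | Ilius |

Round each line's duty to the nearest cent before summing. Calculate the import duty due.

Line 1 (4190.87.35, Ilius, 3,113 units, €644,266.48):
Base rate for 4190.87.35 is 16.5% + €1.74/unit.
Duty = €644,266.48 × 16.5% + 3,113 × €1.74 = €111,720.59.
Line 2 (7395.36.32, Ilius, 3,468 liters, €402,079.92):
Base rate for 7395.36.32 is 18.5% + €0.45/liter.
7395.36.32 has an FTA preferential rate, but origin Ilius is not Narova; base rate stands.
Duty = €402,079.92 × 18.5% + 3,468 × €0.45 = €75,945.39.
Line 3 (5038.02.15, Ilius, 1,588 kg, €183,271.08):
Base rate for 5038.02.15 is 19% + €3.05/kg.
5038.02.15 has an FTA preferential rate, but origin Ilius is not Narova; base rate stands.
Additional duty on 5038.02.15 from Ilius: +35.8%. Applied ad valorem rate: 19% + 35.8% = 54.8%.
Duty = €183,271.08 × 54.8% + 1,588 × €3.05 = €105,275.95.
Total = €111,720.59 + €75,945.39 + €105,275.95 = €292,941.93.

€292,941.93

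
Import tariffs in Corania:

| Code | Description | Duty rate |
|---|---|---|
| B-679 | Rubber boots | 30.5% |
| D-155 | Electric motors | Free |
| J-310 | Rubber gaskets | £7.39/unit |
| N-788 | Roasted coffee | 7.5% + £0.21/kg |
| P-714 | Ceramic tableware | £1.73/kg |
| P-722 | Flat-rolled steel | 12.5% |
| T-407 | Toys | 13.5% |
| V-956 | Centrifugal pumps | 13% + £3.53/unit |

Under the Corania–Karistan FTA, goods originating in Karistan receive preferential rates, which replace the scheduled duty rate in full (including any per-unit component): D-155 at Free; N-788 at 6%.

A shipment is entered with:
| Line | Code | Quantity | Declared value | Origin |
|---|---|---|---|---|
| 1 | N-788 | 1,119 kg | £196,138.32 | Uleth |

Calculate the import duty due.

£14,945.36

Line 1 (N-788, Uleth, 1,119 kg, £196,138.32):
Base rate for N-788 is 7.5% + £0.21/kg.
N-788 has an FTA preferential rate, but origin Uleth is not Karistan; base rate stands.
Duty = £196,138.32 × 7.5% + 1,119 × £0.21 = £14,945.36.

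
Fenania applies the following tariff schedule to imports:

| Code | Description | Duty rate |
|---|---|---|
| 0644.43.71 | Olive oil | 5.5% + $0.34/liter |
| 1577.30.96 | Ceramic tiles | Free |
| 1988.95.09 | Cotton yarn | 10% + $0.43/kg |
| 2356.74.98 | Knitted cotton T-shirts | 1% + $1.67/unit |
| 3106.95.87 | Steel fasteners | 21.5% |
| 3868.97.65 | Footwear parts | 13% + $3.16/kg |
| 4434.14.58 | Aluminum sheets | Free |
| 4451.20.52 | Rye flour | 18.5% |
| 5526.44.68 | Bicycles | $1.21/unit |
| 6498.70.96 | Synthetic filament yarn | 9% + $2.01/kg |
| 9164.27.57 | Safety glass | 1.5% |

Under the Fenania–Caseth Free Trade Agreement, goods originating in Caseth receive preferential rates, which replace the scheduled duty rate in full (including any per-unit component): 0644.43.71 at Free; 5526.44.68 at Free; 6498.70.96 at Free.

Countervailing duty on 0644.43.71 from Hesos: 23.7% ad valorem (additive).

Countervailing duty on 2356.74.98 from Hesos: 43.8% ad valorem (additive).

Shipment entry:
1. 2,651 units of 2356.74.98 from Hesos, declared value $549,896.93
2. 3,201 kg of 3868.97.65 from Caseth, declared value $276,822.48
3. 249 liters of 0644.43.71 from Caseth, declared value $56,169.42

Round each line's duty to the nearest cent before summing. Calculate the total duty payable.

$296,883.07

Line 1 (2356.74.98, Hesos, 2,651 units, $549,896.93):
Base rate for 2356.74.98 is 1% + $1.67/unit.
Additional duty on 2356.74.98 from Hesos: +43.8%. Applied ad valorem rate: 1% + 43.8% = 44.8%.
Duty = $549,896.93 × 44.8% + 2,651 × $1.67 = $250,780.99.
Line 2 (3868.97.65, Caseth, 3,201 kg, $276,822.48):
Base rate for 3868.97.65 is 13% + $3.16/kg.
Origin Caseth is the FTA partner but 3868.97.65 is not on the preference list; base rate stands.
Duty = $276,822.48 × 13% + 3,201 × $3.16 = $46,102.08.
Line 3 (0644.43.71, Caseth, 249 liters, $56,169.42):
Base rate for 0644.43.71 is 5.5% + $0.34/liter.
Origin Caseth qualifies under the Fenania–Caseth agreement and 0644.43.71 is covered: preferential rate Free applies instead.
The additional-duty order on 0644.43.71 targets Hesos, not Caseth; it does not apply.
Duty = $56,169.42 × 0% = $0.00.
Total = $250,780.99 + $46,102.08 + $0.00 = $296,883.07.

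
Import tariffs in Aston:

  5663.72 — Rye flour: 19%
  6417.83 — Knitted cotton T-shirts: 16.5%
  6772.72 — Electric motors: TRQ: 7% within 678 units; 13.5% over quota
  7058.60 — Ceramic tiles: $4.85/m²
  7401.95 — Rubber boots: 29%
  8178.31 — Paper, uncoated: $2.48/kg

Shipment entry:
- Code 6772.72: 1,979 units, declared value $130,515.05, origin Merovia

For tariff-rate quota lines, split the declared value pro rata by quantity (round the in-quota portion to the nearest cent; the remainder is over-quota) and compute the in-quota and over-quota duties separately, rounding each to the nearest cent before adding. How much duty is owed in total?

$14,713.12

Line 1 (6772.72, Merovia, 1,979 units, $130,515.05):
Code 6772.72 is under a tariff-rate quota (threshold 678 units). In-quota: 678 units at 7%; over-quota: 1,301 units at 13.5%.
Pro-rata value split: in-quota = $130,515.05 × 678/1,979 = $44,714.10; over-quota = $130,515.05 − $44,714.10 = $85,800.95.
In-quota duty = $44,714.10 × 7% = $3,129.99. Over-quota duty = $85,800.95 × 13.5% = $11,583.13.
Line duty = $3,129.99 + $11,583.13 = $14,713.12.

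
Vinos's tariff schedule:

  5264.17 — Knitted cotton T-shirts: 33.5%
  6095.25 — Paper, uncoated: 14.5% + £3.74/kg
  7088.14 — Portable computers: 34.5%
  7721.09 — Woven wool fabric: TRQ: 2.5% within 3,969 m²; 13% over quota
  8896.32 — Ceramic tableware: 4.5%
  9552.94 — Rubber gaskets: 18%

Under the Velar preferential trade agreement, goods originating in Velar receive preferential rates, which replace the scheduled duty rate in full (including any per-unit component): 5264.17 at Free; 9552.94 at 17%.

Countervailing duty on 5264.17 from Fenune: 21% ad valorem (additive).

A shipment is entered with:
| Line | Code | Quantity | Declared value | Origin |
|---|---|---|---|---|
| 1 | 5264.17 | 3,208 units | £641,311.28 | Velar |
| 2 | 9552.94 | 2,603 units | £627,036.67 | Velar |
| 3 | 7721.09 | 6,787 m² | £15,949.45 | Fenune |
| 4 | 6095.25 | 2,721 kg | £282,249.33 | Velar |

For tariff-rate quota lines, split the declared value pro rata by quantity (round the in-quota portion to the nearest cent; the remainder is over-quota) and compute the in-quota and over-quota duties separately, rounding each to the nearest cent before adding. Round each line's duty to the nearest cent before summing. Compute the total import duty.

Line 1 (5264.17, Velar, 3,208 units, £641,311.28):
Base rate for 5264.17 is 33.5%.
Origin Velar qualifies under the Vinos–Velar agreement and 5264.17 is covered: preferential rate Free applies instead.
The additional-duty order on 5264.17 targets Fenune, not Velar; it does not apply.
Duty = £641,311.28 × 0% = £0.00.
Line 2 (9552.94, Velar, 2,603 units, £627,036.67):
Base rate for 9552.94 is 18%.
Origin Velar qualifies under the Vinos–Velar agreement and 9552.94 is covered: preferential rate 17% applies instead.
Duty = £627,036.67 × 17% = £106,596.23.
Line 3 (7721.09, Fenune, 6,787 m², £15,949.45):
Code 7721.09 is under a tariff-rate quota (threshold 3,969 m²). In-quota: 3,969 m² at 2.5%; over-quota: 2,818 m² at 13%.
Pro-rata value split: in-quota = £15,949.45 × 3,969/6,787 = £9,327.15; over-quota = £15,949.45 − £9,327.15 = £6,622.30.
In-quota duty = £9,327.15 × 2.5% = £233.18. Over-quota duty = £6,622.30 × 13% = £860.90.
Line duty = £233.18 + £860.90 = £1,094.08.
Line 4 (6095.25, Velar, 2,721 kg, £282,249.33):
Base rate for 6095.25 is 14.5% + £3.74/kg.
Origin Velar is the FTA partner but 6095.25 is not on the preference list; base rate stands.
Duty = £282,249.33 × 14.5% + 2,721 × £3.74 = £51,102.69.
Total = £0.00 + £106,596.23 + £1,094.08 + £51,102.69 = £158,793.00.

£158,793.00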